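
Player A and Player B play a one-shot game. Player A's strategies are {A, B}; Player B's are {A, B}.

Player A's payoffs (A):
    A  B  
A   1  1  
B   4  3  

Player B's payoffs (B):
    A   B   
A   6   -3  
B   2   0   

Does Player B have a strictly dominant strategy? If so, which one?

A

A strategy is strictly dominant if it gives Player B a strictly higher payoff than every other strategy, against every choice by the opponent.
A strictly dominates: vs A: 6 > -3; vs B: 2 > 0.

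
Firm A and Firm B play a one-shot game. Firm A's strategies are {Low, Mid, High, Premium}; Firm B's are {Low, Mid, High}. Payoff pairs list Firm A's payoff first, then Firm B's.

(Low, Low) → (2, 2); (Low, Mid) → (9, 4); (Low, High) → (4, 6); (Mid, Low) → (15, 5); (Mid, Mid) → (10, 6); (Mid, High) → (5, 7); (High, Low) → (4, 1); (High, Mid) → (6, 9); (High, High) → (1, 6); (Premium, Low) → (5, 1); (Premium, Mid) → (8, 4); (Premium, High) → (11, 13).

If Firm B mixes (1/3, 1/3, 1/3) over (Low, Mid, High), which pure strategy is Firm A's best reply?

Mid

Firm A's best reply maximizes expected payoff against the mix.
Low: (1/3)·2 + (1/3)·9 + (1/3)·4 = 5
Mid: (1/3)·15 + (1/3)·10 + (1/3)·5 = 10
High: (1/3)·4 + (1/3)·6 + (1/3)·1 = 11/3
Premium: (1/3)·5 + (1/3)·8 + (1/3)·11 = 8
Highest expected payoff is 10, from Mid.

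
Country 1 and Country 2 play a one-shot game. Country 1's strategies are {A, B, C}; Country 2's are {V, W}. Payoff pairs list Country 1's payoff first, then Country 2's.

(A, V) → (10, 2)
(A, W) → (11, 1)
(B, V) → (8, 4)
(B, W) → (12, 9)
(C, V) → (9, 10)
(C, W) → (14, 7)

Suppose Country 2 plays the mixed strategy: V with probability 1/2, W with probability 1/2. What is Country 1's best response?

C

Country 1's best reply maximizes expected payoff against the mix.
A: (1/2)·10 + (1/2)·11 = 21/2
B: (1/2)·8 + (1/2)·12 = 10
C: (1/2)·9 + (1/2)·14 = 23/2
Highest expected payoff is 23/2, from C.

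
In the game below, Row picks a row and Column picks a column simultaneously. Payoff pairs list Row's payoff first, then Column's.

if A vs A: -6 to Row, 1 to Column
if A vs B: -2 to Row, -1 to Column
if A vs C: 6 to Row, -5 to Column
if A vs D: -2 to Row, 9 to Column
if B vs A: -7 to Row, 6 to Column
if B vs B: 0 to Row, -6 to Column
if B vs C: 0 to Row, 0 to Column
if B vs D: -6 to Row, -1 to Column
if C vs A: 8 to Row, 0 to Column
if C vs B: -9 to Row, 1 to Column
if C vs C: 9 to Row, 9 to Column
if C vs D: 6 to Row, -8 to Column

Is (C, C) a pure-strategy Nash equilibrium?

Yes

Holding Column at C: Row gets 9 from C, versus 6 from A, 0 from B. No profitable deviation for Row.
Holding Row at C: Column gets 9 from C, versus 0 from A, 1 from B, -8 from D. No profitable deviation for Column either.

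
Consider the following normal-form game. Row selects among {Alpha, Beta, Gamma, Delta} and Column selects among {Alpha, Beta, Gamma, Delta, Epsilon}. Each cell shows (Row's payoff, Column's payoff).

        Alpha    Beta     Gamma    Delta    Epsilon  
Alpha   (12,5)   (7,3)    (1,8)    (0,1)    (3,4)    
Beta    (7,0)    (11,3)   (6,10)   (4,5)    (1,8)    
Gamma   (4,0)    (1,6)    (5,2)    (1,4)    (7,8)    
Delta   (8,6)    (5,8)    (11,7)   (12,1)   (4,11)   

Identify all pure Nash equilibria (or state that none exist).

(Gamma, Epsilon)

A profile is a Nash equilibrium when each player is best-responding to the other.
Row's best responses — vs Alpha: Alpha (payoff 12); vs Beta: Beta (payoff 11); vs Gamma: Delta (payoff 11); vs Delta: Delta (payoff 12); vs Epsilon: Gamma (payoff 7).
Column's best responses — vs Alpha: Gamma (payoff 8); vs Beta: Gamma (payoff 10); vs Gamma: Epsilon (payoff 8); vs Delta: Epsilon (payoff 11).
The only mutual best response is (Gamma, Epsilon); neither player gains by switching there.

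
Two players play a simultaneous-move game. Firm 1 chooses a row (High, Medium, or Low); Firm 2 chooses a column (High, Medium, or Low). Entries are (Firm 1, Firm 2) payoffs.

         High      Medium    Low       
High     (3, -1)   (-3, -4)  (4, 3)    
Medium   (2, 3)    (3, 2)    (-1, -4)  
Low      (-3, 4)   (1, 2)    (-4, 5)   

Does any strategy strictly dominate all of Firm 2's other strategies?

A strategy is strictly dominant if it gives Firm 2 a strictly higher payoff than every other strategy, against every choice by the opponent.
High is not dominant: against High, Low gives 3 > -1.
Medium is not dominant: against High, High gives -1 > -4.
Low is not dominant: against Medium, High gives 3 > -4.
No single strategy is best against every opponent action.

None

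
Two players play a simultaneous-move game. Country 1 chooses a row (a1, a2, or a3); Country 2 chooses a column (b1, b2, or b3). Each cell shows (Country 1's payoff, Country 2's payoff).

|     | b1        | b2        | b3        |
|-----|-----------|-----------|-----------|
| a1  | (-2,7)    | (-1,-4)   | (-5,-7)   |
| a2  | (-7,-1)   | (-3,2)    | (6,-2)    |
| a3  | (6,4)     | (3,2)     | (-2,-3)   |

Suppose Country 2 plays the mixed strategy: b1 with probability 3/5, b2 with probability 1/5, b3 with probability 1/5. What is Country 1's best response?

Compute Country 1's expected payoff from each pure strategy against the given mix.
a1: (3/5)·(-2) + (1/5)·(-1) + (1/5)·(-5) = -12/5
a2: (3/5)·(-7) + (1/5)·(-3) + (1/5)·6 = -18/5
a3: (3/5)·6 + (1/5)·3 + (1/5)·(-2) = 19/5
Highest expected payoff is 19/5, from a3.

a3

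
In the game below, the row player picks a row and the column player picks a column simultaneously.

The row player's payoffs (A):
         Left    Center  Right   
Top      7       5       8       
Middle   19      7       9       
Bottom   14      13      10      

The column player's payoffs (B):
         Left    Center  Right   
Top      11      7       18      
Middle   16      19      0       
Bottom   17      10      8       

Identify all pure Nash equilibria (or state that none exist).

Find each player's best response to every opponent strategy; NE are the intersections.
The row player's best responses — vs Left: Middle (payoff 19); vs Center: Bottom (payoff 13); vs Right: Bottom (payoff 10).
The column player's best responses — vs Top: Right (payoff 18); vs Middle: Center (payoff 19); vs Bottom: Left (payoff 17).
No cell has both players best-responding. For instance, the row player's best reply to Center is Bottom, but against Bottom the column player prefers Left over Center.

No pure-strategy Nash equilibrium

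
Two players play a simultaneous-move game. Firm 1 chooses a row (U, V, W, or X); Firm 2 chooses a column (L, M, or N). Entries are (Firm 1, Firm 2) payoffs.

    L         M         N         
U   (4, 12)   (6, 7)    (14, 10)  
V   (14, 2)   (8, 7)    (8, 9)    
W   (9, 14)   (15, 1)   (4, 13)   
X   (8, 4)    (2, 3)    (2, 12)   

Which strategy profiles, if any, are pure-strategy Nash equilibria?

Check mutual best responses: a cell is a NE iff neither player can gain by unilaterally deviating.
Firm 1's best responses — vs L: V (payoff 14); vs M: W (payoff 15); vs N: U (payoff 14).
Firm 2's best responses — vs U: L (payoff 12); vs V: N (payoff 9); vs W: L (payoff 14); vs X: N (payoff 12).
No cell has both players best-responding. For instance, Firm 1's best reply to M is W, but against W Firm 2 prefers L over M.

None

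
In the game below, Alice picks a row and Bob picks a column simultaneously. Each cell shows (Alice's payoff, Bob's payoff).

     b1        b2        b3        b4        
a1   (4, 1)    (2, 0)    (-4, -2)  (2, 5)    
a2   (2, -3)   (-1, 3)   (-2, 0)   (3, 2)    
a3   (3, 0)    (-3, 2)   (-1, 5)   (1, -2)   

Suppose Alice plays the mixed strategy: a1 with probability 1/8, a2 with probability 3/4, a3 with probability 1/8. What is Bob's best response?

Compute Bob's expected payoff from each pure strategy against the given mix.
b1: (1/8)·1 + (3/4)·(-3) + (1/8)·0 = -17/8
b2: (1/8)·0 + (3/4)·3 + (1/8)·2 = 5/2
b3: (1/8)·(-2) + (3/4)·0 + (1/8)·5 = 3/8
b4: (1/8)·5 + (3/4)·2 + (1/8)·(-2) = 15/8
Highest expected payoff is 5/2, from b2.

b2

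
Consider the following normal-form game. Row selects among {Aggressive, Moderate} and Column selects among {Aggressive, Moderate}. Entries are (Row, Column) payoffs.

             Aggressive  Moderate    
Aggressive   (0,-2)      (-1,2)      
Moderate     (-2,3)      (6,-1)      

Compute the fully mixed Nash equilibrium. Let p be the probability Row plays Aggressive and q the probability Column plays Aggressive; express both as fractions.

p = 1/2, q = 7/9

Each player's mixing probability is pinned down by making the *other* player indifferent.
Column indifferent between Aggressive and Moderate: p·(-2) + (1−p)·3 = p·2 + (1−p)·(-1) ⟹ 3 + (-5)p = (-1) + 3p ⟹ p = 1/2.
Row indifferent between Aggressive and Moderate: q·0 + (1−q)·(-1) = q·(-2) + (1−q)·6 ⟹ (-1) + 1q = 6 + (-8)q ⟹ q = 7/9.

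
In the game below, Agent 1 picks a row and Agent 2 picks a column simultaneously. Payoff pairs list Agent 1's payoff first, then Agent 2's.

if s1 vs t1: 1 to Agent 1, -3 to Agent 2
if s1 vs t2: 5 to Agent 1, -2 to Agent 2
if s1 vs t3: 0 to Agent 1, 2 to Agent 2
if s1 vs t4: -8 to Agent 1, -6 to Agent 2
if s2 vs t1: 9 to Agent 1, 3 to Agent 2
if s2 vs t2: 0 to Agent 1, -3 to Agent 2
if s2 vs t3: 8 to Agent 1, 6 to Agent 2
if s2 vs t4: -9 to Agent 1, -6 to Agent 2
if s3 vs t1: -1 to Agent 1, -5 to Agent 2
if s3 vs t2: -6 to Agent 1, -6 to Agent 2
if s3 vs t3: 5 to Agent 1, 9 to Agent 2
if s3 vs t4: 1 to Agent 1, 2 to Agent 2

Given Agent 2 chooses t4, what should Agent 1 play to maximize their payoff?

With Agent 2 fixed at t4, Agent 1's payoffs are: s1 → -8, s2 → -9, s3 → 1.
The maximum is 1, achieved by s3.

s3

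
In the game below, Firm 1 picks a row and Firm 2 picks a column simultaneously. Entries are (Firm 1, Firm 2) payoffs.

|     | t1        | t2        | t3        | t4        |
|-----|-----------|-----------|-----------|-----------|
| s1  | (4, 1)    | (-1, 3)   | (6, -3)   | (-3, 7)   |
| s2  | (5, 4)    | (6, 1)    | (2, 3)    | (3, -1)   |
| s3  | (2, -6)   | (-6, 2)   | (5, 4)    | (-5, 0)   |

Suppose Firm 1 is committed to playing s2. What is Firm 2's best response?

With Firm 1 fixed at s2, Firm 2's payoffs are: t1 → 4, t2 → 1, t3 → 3, t4 → -1.
The maximum is 4, achieved by t1.

t1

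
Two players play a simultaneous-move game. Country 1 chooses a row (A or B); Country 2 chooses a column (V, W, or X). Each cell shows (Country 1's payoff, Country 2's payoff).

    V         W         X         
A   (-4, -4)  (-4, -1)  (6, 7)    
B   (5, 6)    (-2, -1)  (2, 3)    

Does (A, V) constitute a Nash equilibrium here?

No

Holding Country 2 at V: Country 1 gets -4 from A but could get 5 by switching to B. Country 1 has a profitable deviation.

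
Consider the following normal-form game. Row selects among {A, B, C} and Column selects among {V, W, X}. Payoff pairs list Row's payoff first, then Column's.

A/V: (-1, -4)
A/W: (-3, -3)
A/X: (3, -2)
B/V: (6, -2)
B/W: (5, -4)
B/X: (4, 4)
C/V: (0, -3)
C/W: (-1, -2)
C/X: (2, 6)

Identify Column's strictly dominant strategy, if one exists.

A strategy is strictly dominant if it gives Column a strictly higher payoff than every other strategy, against every choice by the opponent.
X strictly dominates: vs A: -2 > each of {-4, -3}; vs B: 4 > each of {-2, -4}; vs C: 6 > each of {-3, -2}.

X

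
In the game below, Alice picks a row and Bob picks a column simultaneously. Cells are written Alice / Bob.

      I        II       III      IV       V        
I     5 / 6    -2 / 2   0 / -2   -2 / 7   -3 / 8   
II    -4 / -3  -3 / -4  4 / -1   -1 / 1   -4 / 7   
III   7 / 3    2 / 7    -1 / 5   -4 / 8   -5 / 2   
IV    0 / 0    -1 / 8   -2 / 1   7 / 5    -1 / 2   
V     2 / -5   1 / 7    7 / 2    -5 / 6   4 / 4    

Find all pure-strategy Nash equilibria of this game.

Check mutual best responses: a cell is a NE iff neither player can gain by unilaterally deviating.
Alice's best responses — vs I: III (payoff 7); vs II: III (payoff 2); vs III: V (payoff 7); vs IV: IV (payoff 7); vs V: V (payoff 4).
Bob's best responses — vs I: V (payoff 8); vs II: V (payoff 7); vs III: IV (payoff 8); vs IV: II (payoff 8); vs V: II (payoff 7).
No cell has both players best-responding. For instance, Alice's best reply to IV is IV, but against IV Bob prefers II over IV.

No pure-strategy Nash equilibrium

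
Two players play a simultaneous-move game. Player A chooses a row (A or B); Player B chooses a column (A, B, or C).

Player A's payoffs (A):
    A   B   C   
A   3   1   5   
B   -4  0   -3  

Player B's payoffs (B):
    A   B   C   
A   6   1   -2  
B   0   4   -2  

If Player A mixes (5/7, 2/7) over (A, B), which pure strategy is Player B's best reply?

A

Compute Player B's expected payoff from each pure strategy against the given mix.
A: (5/7)·6 + (2/7)·0 = 30/7
B: (5/7)·1 + (2/7)·4 = 13/7
C: (5/7)·(-2) + (2/7)·(-2) = -2
Highest expected payoff is 30/7, from A.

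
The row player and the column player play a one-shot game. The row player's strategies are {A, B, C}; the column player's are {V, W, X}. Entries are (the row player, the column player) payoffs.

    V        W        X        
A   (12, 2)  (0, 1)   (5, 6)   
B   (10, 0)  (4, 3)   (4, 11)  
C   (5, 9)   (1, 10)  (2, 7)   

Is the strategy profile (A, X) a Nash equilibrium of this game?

Yes

Holding the column player at X: the row player gets 5 from A, versus 4 from B, 2 from C. No profitable deviation for the row player.
Holding the row player at A: the column player gets 6 from X, versus 2 from V, 1 from W. No profitable deviation for the column player either.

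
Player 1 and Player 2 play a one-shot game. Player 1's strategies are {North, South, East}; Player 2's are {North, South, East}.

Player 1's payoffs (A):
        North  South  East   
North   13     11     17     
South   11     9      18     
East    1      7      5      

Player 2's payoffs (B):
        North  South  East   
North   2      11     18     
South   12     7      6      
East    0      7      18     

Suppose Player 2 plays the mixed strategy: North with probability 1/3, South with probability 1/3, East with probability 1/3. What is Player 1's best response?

North

Compute Player 1's expected payoff from each pure strategy against the given mix.
North: (1/3)·13 + (1/3)·11 + (1/3)·17 = 41/3
South: (1/3)·11 + (1/3)·9 + (1/3)·18 = 38/3
East: (1/3)·1 + (1/3)·7 + (1/3)·5 = 13/3
Highest expected payoff is 41/3, from North.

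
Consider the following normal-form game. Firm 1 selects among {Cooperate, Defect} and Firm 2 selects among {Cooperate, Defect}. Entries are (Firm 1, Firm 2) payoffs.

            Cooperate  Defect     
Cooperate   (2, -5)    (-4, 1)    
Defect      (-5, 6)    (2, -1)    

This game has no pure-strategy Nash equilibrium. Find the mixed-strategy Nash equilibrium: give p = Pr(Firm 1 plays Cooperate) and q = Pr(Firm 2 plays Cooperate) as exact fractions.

p = 7/13, q = 6/13

In a mixed NE each player is indifferent between their pure strategies, so the opponent's mix sets the indifference.
Firm 2 indifferent between Cooperate and Defect: p·(-5) + (1−p)·6 = p·1 + (1−p)·(-1) ⟹ 6 + (-11)p = (-1) + 2p ⟹ p = 7/13.
Firm 1 indifferent between Cooperate and Defect: q·2 + (1−q)·(-4) = q·(-5) + (1−q)·2 ⟹ (-4) + 6q = 2 + (-7)q ⟹ q = 6/13.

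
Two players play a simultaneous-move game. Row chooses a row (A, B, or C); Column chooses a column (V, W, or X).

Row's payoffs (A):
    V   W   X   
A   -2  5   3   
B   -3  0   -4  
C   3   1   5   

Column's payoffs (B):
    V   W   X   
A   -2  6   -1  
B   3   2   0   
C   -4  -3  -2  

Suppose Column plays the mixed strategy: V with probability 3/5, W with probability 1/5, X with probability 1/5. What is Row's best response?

C

Compute Row's expected payoff from each pure strategy against the given mix.
A: (3/5)·(-2) + (1/5)·5 + (1/5)·3 = 2/5
B: (3/5)·(-3) + (1/5)·0 + (1/5)·(-4) = -13/5
C: (3/5)·3 + (1/5)·1 + (1/5)·5 = 3
Highest expected payoff is 3, from C.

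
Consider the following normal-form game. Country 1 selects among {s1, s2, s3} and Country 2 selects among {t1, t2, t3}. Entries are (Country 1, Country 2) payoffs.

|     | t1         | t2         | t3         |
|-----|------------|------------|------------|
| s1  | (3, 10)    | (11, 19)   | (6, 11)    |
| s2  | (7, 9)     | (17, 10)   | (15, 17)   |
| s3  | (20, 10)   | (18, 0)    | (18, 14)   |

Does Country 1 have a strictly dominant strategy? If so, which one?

s3

Check whether one of Country 1's strategies beats all alternatives regardless of what the opponent does.
s3 strictly dominates: vs t1: 20 > each of {3, 7}; vs t2: 18 > each of {11, 17}; vs t3: 18 > each of {6, 15}.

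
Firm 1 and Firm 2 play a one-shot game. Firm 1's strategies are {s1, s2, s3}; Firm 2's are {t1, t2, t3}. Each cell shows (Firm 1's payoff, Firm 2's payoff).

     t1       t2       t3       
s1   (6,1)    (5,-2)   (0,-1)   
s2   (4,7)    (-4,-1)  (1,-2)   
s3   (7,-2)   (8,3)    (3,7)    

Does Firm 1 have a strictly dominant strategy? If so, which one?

s3

Check whether one of Firm 1's strategies beats all alternatives regardless of what the opponent does.
s3 strictly dominates: vs t1: 7 > each of {6, 4}; vs t2: 8 > each of {5, -4}; vs t3: 3 > each of {0, 1}.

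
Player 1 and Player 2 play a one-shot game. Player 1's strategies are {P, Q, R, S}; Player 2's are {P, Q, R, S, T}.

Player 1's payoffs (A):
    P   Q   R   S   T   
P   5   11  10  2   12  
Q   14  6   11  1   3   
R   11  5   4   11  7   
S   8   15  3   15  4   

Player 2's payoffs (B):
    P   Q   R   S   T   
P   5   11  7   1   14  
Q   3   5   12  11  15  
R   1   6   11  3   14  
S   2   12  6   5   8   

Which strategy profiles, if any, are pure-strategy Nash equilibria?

(P, T) and (S, Q)

Check mutual best responses: a cell is a NE iff neither player can gain by unilaterally deviating.
Player 1's best responses — vs P: Q (payoff 14); vs Q: S (payoff 15); vs R: Q (payoff 11); vs S: S (payoff 15); vs T: P (payoff 12).
Player 2's best responses — vs P: T (payoff 14); vs Q: T (payoff 15); vs R: T (payoff 14); vs S: Q (payoff 12).
Mutual best responses occur at (P, T) and (S, Q); at each, neither player gains by switching.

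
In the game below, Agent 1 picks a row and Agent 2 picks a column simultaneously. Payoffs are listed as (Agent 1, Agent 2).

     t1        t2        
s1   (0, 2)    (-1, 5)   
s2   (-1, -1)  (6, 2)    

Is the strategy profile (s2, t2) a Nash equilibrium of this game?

Holding Agent 2 at t2: Agent 1 gets 6 from s2, versus -1 from s1. No profitable deviation for Agent 1.
Holding Agent 1 at s2: Agent 2 gets 2 from t2, versus -1 from t1. No profitable deviation for Agent 2 either.

Yes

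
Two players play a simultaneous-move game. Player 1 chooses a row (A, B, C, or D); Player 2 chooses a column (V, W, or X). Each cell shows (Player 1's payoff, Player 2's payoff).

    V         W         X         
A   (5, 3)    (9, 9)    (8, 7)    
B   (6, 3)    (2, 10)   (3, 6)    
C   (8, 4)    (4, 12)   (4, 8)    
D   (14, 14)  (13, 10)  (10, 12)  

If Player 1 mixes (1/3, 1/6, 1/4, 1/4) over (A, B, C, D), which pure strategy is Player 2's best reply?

Compute Player 2's expected payoff from each pure strategy against the given mix.
V: (1/3)·3 + (1/6)·3 + (1/4)·4 + (1/4)·14 = 6
W: (1/3)·9 + (1/6)·10 + (1/4)·12 + (1/4)·10 = 61/6
X: (1/3)·7 + (1/6)·6 + (1/4)·8 + (1/4)·12 = 25/3
Highest expected payoff is 61/6, from W.

W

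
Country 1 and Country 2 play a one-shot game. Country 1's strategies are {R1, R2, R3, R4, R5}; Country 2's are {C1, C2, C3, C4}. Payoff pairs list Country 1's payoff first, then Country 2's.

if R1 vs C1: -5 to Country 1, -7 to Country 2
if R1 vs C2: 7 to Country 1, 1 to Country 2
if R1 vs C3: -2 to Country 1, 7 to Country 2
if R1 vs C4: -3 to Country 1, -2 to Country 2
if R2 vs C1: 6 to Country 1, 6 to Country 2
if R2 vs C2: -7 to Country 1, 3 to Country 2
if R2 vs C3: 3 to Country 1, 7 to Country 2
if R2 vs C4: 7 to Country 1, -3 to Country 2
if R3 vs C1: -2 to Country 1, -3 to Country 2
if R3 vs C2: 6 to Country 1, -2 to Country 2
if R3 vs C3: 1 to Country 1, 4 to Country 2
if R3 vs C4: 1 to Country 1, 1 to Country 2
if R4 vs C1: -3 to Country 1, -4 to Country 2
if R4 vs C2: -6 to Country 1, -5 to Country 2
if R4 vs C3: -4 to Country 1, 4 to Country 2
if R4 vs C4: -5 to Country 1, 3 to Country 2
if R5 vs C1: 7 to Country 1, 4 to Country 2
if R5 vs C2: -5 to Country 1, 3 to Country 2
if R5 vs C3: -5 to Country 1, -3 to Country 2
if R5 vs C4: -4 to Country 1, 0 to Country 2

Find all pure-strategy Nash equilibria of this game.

A profile is a Nash equilibrium when each player is best-responding to the other.
Country 1's best responses — vs C1: R5 (payoff 7); vs C2: R1 (payoff 7); vs C3: R2 (payoff 3); vs C4: R2 (payoff 7).
Country 2's best responses — vs R1: C3 (payoff 7); vs R2: C3 (payoff 7); vs R3: C3 (payoff 4); vs R4: C3 (payoff 4); vs R5: C1 (payoff 4).
Mutual best responses occur at (R2, C3) and (R5, C1); at each, neither player gains by switching.

(R2, C3) and (R5, C1)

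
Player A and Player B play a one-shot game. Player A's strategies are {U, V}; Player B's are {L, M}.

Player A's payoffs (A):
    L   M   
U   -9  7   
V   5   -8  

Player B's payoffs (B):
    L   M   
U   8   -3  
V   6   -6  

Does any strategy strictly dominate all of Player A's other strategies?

A strategy is strictly dominant if it gives Player A a strictly higher payoff than every other strategy, against every choice by the opponent.
U is not dominant: against L, V gives 5 > -9.
V is not dominant: against M, U gives 7 > -8.
No single strategy is best against every opponent action.

None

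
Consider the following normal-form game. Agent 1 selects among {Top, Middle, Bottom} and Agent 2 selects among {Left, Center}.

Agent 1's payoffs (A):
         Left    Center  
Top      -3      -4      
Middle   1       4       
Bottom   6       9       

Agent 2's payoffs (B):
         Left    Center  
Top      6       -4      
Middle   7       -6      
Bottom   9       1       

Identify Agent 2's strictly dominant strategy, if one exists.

Check whether one of Agent 2's strategies beats all alternatives regardless of what the opponent does.
Left strictly dominates: vs Top: 6 > -4; vs Middle: 7 > -6; vs Bottom: 9 > 1.

Left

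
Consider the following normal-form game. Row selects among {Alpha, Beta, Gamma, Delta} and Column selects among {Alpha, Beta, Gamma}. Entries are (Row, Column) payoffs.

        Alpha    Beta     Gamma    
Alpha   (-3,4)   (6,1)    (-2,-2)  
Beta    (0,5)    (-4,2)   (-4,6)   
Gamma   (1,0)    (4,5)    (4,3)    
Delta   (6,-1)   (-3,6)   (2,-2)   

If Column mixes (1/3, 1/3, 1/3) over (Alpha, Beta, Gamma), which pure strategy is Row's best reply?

Gamma

Row's best reply maximizes expected payoff against the mix.
Alpha: (1/3)·(-3) + (1/3)·6 + (1/3)·(-2) = 1/3
Beta: (1/3)·0 + (1/3)·(-4) + (1/3)·(-4) = -8/3
Gamma: (1/3)·1 + (1/3)·4 + (1/3)·4 = 3
Delta: (1/3)·6 + (1/3)·(-3) + (1/3)·2 = 5/3
Highest expected payoff is 3, from Gamma.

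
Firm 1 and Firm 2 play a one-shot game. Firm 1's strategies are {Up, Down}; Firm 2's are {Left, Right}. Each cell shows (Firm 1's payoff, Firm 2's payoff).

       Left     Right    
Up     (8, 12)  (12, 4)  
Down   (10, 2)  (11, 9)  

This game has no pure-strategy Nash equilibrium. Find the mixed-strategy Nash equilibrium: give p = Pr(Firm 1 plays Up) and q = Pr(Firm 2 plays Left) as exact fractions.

In a mixed NE each player is indifferent between their pure strategies, so the opponent's mix sets the indifference.
Firm 2 indifferent between Left and Right: p·12 + (1−p)·2 = p·4 + (1−p)·9 ⟹ 2 + 10p = 9 + (-5)p ⟹ p = 7/15.
Firm 1 indifferent between Up and Down: q·8 + (1−q)·12 = q·10 + (1−q)·11 ⟹ 12 + (-4)q = 11 + (-1)q ⟹ q = 1/3.

p = 7/15, q = 1/3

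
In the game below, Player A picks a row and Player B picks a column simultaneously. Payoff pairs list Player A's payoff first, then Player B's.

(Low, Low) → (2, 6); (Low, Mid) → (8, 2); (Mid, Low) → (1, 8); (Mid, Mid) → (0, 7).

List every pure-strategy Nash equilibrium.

A profile is a Nash equilibrium when each player is best-responding to the other.
Player A's best responses — vs Low: Low (payoff 2); vs Mid: Low (payoff 8).
Player B's best responses — vs Low: Low (payoff 6); vs Mid: Low (payoff 8).
The only mutual best response is (Low, Low); neither player gains by switching there.

(Low, Low)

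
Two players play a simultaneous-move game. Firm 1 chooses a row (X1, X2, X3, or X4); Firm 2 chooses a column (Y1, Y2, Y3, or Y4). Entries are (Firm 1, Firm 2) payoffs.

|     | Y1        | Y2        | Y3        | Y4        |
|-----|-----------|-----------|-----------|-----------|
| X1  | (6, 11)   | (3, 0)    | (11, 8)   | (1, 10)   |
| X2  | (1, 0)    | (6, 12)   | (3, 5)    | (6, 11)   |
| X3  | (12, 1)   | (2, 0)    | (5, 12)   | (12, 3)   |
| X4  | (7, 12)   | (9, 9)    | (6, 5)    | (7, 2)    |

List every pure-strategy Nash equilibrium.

A profile is a Nash equilibrium when each player is best-responding to the other.
Firm 1's best responses — vs Y1: X3 (payoff 12); vs Y2: X4 (payoff 9); vs Y3: X1 (payoff 11); vs Y4: X3 (payoff 12).
Firm 2's best responses — vs X1: Y1 (payoff 11); vs X2: Y2 (payoff 12); vs X3: Y3 (payoff 12); vs X4: Y1 (payoff 12).
No cell has both players best-responding. For instance, Firm 1's best reply to Y2 is X4, but against X4 Firm 2 prefers Y1 over Y2.

No pure-strategy Nash equilibrium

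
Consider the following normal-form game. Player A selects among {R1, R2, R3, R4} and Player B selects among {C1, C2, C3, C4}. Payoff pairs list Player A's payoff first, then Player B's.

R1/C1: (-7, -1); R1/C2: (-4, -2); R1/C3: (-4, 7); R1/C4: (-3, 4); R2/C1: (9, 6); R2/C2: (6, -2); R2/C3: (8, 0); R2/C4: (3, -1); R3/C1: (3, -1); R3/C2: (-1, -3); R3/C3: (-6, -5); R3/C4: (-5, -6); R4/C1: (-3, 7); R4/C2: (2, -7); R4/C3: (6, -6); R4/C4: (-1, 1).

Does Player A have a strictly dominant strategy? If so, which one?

Check whether one of Player A's strategies beats all alternatives regardless of what the opponent does.
R2 strictly dominates: vs C1: 9 > each of {-7, 3, -3}; vs C2: 6 > each of {-4, -1, 2}; vs C3: 8 > each of {-4, -6, 6}; vs C4: 3 > each of {-3, -5, -1}.

R2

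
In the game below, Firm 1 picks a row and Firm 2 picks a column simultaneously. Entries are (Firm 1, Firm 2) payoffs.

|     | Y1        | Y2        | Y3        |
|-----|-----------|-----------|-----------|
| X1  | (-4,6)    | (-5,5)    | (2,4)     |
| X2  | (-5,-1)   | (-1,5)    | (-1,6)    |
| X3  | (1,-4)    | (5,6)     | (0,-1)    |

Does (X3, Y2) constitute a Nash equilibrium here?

Yes

Holding Firm 2 at Y2: Firm 1 gets 5 from X3, versus -5 from X1, -1 from X2. No profitable deviation for Firm 1.
Holding Firm 1 at X3: Firm 2 gets 6 from Y2, versus -4 from Y1, -1 from Y3. No profitable deviation for Firm 2 either.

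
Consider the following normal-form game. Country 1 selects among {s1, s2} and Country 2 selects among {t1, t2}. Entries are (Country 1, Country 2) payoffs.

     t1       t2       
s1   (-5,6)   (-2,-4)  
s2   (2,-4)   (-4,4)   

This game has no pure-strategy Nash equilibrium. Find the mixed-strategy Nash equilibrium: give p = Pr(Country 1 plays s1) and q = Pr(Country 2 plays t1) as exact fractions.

Each player's mixing probability is pinned down by making the *other* player indifferent.
Country 2 indifferent between t1 and t2: p·6 + (1−p)·(-4) = p·(-4) + (1−p)·4 ⟹ (-4) + 10p = 4 + (-8)p ⟹ p = 4/9.
Country 1 indifferent between s1 and s2: q·(-5) + (1−q)·(-2) = q·2 + (1−q)·(-4) ⟹ (-2) + (-3)q = (-4) + 6q ⟹ q = 2/9.

p = 4/9, q = 2/9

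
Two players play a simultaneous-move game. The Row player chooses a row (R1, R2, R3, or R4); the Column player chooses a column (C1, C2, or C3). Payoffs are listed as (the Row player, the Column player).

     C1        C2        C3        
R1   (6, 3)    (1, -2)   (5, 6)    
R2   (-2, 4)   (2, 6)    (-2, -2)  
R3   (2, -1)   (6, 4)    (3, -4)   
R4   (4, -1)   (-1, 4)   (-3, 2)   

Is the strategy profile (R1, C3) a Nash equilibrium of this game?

Yes

Holding the Column player at C3: the Row player gets 5 from R1, versus -2 from R2, 3 from R3, -3 from R4. No profitable deviation for the Row player.
Holding the Row player at R1: the Column player gets 6 from C3, versus 3 from C1, -2 from C2. No profitable deviation for the Column player either.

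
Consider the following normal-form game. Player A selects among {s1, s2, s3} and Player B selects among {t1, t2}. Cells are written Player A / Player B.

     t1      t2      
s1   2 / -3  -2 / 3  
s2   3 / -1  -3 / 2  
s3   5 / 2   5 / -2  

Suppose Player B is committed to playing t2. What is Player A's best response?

With Player B fixed at t2, Player A's payoffs are: s1 → -2, s2 → -3, s3 → 5.
The maximum is 5, achieved by s3.

s3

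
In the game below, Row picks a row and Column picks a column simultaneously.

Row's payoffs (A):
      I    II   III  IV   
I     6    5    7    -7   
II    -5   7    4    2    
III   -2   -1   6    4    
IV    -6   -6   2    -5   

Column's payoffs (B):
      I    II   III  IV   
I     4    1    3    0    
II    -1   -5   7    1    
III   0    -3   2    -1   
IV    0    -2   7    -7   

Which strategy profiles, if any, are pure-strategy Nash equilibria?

(I, I)

A profile is a Nash equilibrium when each player is best-responding to the other.
Row's best responses — vs I: I (payoff 6); vs II: II (payoff 7); vs III: I (payoff 7); vs IV: III (payoff 4).
Column's best responses — vs I: I (payoff 4); vs II: III (payoff 7); vs III: III (payoff 2); vs IV: III (payoff 7).
The only mutual best response is (I, I); neither player gains by switching there.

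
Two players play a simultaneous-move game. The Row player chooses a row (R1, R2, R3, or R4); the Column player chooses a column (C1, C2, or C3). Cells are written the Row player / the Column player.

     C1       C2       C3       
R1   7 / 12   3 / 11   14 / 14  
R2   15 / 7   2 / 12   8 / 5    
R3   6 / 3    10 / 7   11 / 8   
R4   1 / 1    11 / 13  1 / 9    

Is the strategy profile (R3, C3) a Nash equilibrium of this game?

No

Holding the Column player at C3: the Row player gets 11 from R3 but could get 14 by switching to R1. The Row player has a profitable deviation.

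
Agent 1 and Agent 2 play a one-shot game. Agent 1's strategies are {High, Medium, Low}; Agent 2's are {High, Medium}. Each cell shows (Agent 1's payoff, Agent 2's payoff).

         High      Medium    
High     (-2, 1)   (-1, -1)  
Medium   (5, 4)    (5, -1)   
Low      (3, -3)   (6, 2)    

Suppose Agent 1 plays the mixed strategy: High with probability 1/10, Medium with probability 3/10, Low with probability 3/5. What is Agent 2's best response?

Medium

Compute Agent 2's expected payoff from each pure strategy against the given mix.
High: (1/10)·1 + (3/10)·4 + (3/5)·(-3) = -1/2
Medium: (1/10)·(-1) + (3/10)·(-1) + (3/5)·2 = 4/5
Highest expected payoff is 4/5, from Medium.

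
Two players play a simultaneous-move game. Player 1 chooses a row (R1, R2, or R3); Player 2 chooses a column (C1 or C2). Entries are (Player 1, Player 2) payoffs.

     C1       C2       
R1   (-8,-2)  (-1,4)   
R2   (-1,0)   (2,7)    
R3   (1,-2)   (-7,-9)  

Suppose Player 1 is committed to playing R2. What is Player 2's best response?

C2

With Player 1 fixed at R2, Player 2's payoffs are: C1 → 0, C2 → 7.
The maximum is 7, achieved by C2.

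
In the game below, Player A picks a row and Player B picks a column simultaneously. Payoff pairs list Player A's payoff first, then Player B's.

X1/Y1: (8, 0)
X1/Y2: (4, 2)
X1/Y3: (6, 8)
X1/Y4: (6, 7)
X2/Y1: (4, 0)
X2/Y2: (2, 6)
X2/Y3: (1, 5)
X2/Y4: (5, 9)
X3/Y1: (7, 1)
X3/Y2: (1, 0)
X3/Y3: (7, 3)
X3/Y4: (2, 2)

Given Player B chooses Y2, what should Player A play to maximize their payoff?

X1

With Player B fixed at Y2, Player A's payoffs are: X1 → 4, X2 → 2, X3 → 1.
The maximum is 4, achieved by X1.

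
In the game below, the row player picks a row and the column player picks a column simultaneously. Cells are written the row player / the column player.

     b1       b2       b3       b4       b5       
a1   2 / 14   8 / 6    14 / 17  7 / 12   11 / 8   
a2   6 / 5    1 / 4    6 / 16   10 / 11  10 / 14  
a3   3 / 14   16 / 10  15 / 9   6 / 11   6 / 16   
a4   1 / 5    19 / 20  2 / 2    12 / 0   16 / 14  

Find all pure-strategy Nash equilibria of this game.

Check mutual best responses: a cell is a NE iff neither player can gain by unilaterally deviating.
The row player's best responses — vs b1: a2 (payoff 6); vs b2: a4 (payoff 19); vs b3: a3 (payoff 15); vs b4: a4 (payoff 12); vs b5: a4 (payoff 16).
The column player's best responses — vs a1: b3 (payoff 17); vs a2: b3 (payoff 16); vs a3: b5 (payoff 16); vs a4: b2 (payoff 20).
The only mutual best response is (a4, b2); neither player gains by switching there.

(a4, b2)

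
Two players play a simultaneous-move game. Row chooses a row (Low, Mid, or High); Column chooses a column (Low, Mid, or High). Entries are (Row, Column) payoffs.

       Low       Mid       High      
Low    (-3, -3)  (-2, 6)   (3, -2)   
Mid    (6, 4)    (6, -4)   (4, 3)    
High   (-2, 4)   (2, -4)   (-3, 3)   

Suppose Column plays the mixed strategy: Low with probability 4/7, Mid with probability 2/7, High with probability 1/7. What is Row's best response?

Compute Row's expected payoff from each pure strategy against the given mix.
Low: (4/7)·(-3) + (2/7)·(-2) + (1/7)·3 = -13/7
Mid: (4/7)·6 + (2/7)·6 + (1/7)·4 = 40/7
High: (4/7)·(-2) + (2/7)·2 + (1/7)·(-3) = -1
Highest expected payoff is 40/7, from Mid.

Mid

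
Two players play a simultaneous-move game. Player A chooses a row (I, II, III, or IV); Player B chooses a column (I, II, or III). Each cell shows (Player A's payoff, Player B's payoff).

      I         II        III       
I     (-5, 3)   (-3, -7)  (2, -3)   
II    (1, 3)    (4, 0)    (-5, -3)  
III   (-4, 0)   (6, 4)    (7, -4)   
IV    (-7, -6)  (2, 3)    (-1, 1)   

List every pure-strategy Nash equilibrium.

(II, I) and (III, II)

A profile is a Nash equilibrium when each player is best-responding to the other.
Player A's best responses — vs I: II (payoff 1); vs II: III (payoff 6); vs III: III (payoff 7).
Player B's best responses — vs I: I (payoff 3); vs II: I (payoff 3); vs III: II (payoff 4); vs IV: II (payoff 3).
Mutual best responses occur at (II, I) and (III, II); at each, neither player gains by switching.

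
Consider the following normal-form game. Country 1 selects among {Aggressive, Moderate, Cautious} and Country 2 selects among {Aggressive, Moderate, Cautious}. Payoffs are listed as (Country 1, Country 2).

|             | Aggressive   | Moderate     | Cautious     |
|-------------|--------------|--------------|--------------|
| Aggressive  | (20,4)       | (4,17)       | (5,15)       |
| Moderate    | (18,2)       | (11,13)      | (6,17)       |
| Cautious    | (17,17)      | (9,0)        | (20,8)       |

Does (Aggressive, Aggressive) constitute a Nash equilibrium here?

Holding Country 2 at Aggressive: Country 1 gets 20 from Aggressive, versus 18 from Moderate, 17 from Cautious. No profitable deviation for Country 1.
Holding Country 1 at Aggressive: Country 2 gets 4 from Aggressive but could get 17 by switching to Moderate. Country 2 has a profitable deviation.

No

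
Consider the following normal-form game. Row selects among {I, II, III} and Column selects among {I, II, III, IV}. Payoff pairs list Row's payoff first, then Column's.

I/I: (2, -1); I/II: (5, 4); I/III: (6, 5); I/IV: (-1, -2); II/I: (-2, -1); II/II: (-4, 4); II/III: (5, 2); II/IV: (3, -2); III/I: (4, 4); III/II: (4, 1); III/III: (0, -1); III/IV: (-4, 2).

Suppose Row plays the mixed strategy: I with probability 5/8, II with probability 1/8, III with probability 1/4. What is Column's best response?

II

Column's best reply maximizes expected payoff against the mix.
I: (5/8)·(-1) + (1/8)·(-1) + (1/4)·4 = 1/4
II: (5/8)·4 + (1/8)·4 + (1/4)·1 = 13/4
III: (5/8)·5 + (1/8)·2 + (1/4)·(-1) = 25/8
IV: (5/8)·(-2) + (1/8)·(-2) + (1/4)·2 = -1
Highest expected payoff is 13/4, from II.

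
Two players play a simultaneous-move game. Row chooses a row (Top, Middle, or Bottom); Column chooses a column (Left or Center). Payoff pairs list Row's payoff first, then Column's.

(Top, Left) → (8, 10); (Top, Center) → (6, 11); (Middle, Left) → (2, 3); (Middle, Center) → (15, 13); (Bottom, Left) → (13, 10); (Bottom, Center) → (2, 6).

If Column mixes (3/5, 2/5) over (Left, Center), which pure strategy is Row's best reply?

Bottom

Compute Row's expected payoff from each pure strategy against the given mix.
Top: (3/5)·8 + (2/5)·6 = 36/5
Middle: (3/5)·2 + (2/5)·15 = 36/5
Bottom: (3/5)·13 + (2/5)·2 = 43/5
Highest expected payoff is 43/5, from Bottom.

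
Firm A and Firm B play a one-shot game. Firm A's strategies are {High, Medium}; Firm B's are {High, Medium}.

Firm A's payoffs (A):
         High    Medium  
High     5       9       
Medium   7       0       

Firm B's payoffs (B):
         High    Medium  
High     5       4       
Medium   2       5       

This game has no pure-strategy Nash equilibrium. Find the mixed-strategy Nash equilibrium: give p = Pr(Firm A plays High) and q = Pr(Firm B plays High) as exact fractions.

p = 3/4, q = 9/11

In a mixed NE each player is indifferent between their pure strategies, so the opponent's mix sets the indifference.
Firm B indifferent between High and Medium: p·5 + (1−p)·2 = p·4 + (1−p)·5 ⟹ 2 + 3p = 5 + (-1)p ⟹ p = 3/4.
Firm A indifferent between High and Medium: q·5 + (1−q)·9 = q·7 + (1−q)·0 ⟹ 9 + (-4)q = 0 + 7q ⟹ q = 9/11.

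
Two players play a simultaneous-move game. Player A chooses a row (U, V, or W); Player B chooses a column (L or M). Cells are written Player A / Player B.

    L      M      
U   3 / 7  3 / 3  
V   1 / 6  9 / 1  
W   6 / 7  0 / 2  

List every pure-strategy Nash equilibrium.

(W, L)

Check mutual best responses: a cell is a NE iff neither player can gain by unilaterally deviating.
Player A's best responses — vs L: W (payoff 6); vs M: V (payoff 9).
Player B's best responses — vs U: L (payoff 7); vs V: L (payoff 6); vs W: L (payoff 7).
The only mutual best response is (W, L); neither player gains by switching there.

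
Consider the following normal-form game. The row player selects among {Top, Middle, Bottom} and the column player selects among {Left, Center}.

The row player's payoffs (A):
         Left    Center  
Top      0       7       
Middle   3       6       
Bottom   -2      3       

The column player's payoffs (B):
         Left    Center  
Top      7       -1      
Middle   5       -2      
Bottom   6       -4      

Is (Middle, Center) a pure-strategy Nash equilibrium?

No

Holding the column player at Center: the row player gets 6 from Middle but could get 7 by switching to Top. The row player has a profitable deviation.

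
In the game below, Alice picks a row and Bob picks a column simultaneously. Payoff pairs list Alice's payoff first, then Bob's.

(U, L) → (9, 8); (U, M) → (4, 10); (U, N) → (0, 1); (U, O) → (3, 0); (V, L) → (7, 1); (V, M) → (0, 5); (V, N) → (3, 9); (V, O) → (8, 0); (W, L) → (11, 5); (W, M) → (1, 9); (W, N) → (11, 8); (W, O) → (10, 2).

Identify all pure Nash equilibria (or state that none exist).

Find each player's best response to every opponent strategy; NE are the intersections.
Alice's best responses — vs L: W (payoff 11); vs M: U (payoff 4); vs N: W (payoff 11); vs O: W (payoff 10).
Bob's best responses — vs U: M (payoff 10); vs V: N (payoff 9); vs W: M (payoff 9).
The only mutual best response is (U, M); neither player gains by switching there.

(U, M)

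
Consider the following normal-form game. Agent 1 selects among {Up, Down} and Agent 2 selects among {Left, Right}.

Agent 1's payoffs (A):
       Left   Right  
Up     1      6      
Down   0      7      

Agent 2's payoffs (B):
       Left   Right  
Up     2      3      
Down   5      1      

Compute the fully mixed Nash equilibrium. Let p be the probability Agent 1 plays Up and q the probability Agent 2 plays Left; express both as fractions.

p = 4/5, q = 1/2

In a mixed NE each player is indifferent between their pure strategies, so the opponent's mix sets the indifference.
Agent 2 indifferent between Left and Right: p·2 + (1−p)·5 = p·3 + (1−p)·1 ⟹ 5 + (-3)p = 1 + 2p ⟹ p = 4/5.
Agent 1 indifferent between Up and Down: q·1 + (1−q)·6 = q·0 + (1−q)·7 ⟹ 6 + (-5)q = 7 + (-7)q ⟹ q = 1/2.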